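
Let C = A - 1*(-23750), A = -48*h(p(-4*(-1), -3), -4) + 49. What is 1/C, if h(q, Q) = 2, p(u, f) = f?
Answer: 1/23703 ≈ 4.2189e-5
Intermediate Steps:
A = -47 (A = -48*2 + 49 = -96 + 49 = -47)
C = 23703 (C = -47 - 1*(-23750) = -47 + 23750 = 23703)
1/C = 1/23703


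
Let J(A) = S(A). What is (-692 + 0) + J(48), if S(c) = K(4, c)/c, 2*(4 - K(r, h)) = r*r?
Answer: -8305/12 ≈ -692.08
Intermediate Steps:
K(r, h) = 4 - r²/2 (K(r, h) = 4 - r*r/2 = 4 - r²/2)
S(c) = -4/c (S(c) = (4 - ½*4²)/c = (4 - ½*16)/c = (4 - 8)/c = -4/c)
J(A) = -4/A
(-692 + 0) + J(48) = (-692 + 0) - 4/48 = -692 - 4*1/48 = -692 - 1/12 = -8305/12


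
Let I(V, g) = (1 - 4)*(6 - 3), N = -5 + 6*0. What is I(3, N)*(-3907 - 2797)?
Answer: 60336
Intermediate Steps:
N = -5 (N = -5 + 0 = -5)
I(V, g) = -9 (I(V, g) = -3*3 = -9)
I(3, N)*(-3907 - 2797) = -9*(-3907 - 2797) = -9*(-6704) = 60336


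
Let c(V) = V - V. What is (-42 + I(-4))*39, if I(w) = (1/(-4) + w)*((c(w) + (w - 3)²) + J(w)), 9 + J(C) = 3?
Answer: -35061/4 ≈ -8765.3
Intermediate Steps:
J(C) = -6 (J(C) = -9 + 3 = -6)
c(V) = 0
I(w) = (-6 + (-3 + w)²)*(-¼ + w) (I(w) = (1/(-4) + w)*((0 + (w - 3)²) - 6) = (-¼ + w)*((0 + (-3 + w)²) - 6) = (-¼ + w)*((-3 + w)² - 6) = (-¼ + w)*(-6 + (-3 + w)²) = (-6 + (-3 + w)²)*(-¼ + w))
(-42 + I(-4))*39 = (-42 + (-¾ + (-4)³ - 25/4*(-4)² + (9/2)*(-4)))*39 = (-42 + (-¾ - 64 - 25/4*16 - 18))*39 = (-42 + (-¾ - 64 - 100 - 18))*39 = (-42 - 731/4)*39 = -899/4*39 = -35061/4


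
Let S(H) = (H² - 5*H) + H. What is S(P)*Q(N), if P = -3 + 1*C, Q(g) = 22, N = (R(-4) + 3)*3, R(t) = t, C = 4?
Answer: -66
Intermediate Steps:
N = -3 (N = (-4 + 3)*3 = -1*3 = -3)
P = 1 (P = -3 + 1*4 = -3 + 4 = 1)
S(H) = H² - 4*H
S(P)*Q(N) = (1*(-4 + 1))*22 = (1*(-3))*22 = -3*22 = -66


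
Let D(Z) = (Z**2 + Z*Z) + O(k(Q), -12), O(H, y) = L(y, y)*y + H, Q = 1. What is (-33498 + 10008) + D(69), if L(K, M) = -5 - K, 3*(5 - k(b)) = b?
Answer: -42142/3 ≈ -14047.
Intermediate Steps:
k(b) = 5 - b/3
O(H, y) = H + y*(-5 - y) (O(H, y) = (-5 - y)*y + H = y*(-5 - y) + H = H + y*(-5 - y))
D(Z) = -238/3 + 2*Z**2 (D(Z) = (Z**2 + Z*Z) + ((5 - 1/3*1) - 1*(-12)*(5 - 12)) = (Z**2 + Z**2) + ((5 - 1/3) - 1*(-12)*(-7)) = 2*Z**2 + (14/3 - 84) = 2*Z**2 - 238/3 = -238/3 + 2*Z**2)
(-33498 + 10008) + D(69) = (-33498 + 10008) + (-238/3 + 2*69**2) = -23490 + (-238/3 + 2*4761) = -23490 + (-238/3 + 9522) = -23490 + 28328/3 = -42142/3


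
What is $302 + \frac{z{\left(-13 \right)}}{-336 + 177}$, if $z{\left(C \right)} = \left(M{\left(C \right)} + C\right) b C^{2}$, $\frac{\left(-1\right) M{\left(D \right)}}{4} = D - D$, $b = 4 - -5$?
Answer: $\frac{22597}{53} \approx 426.36$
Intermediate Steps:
$b = 9$ ($b = 4 + 5 = 9$)
$M{\left(D \right)} = 0$ ($M{\left(D \right)} = - 4 \left(D - D\right) = \left(-4\right) 0 = 0$)
$z{\left(C \right)} = 9 C^{3}$ ($z{\left(C \right)} = \left(0 + C\right) 9 C^{2} = C 9 C^{2} = 9 C C^{2} = 9 C^{3}$)
$302 + \frac{z{\left(-13 \right)}}{-336 + 177} = 302 + \frac{9 \left(-13\right)^{3}}{-336 + 177} = 302 + \frac{9 \left(-2197\right)}{-159} = 302 - - \frac{6591}{53} = 302 + \frac{6591}{53} = \frac{22597}{53}$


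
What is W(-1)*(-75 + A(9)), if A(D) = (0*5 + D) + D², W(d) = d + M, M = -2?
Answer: -45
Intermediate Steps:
W(d) = -2 + d (W(d) = d - 2 = -2 + d)
A(D) = D + D² (A(D) = (0 + D) + D² = D + D²)
W(-1)*(-75 + A(9)) = (-2 - 1)*(-75 + 9*(1 + 9)) = -3*(-75 + 9*10) = -3*(-75 + 90) = -3*15 = -45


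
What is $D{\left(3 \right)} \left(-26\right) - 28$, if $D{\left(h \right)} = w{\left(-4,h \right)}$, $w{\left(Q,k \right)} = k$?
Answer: $-106$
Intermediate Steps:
$D{\left(h \right)} = h$
$D{\left(3 \right)} \left(-26\right) - 28 = 3 \left(-26\right) - 28 = -78 - 28 = -106$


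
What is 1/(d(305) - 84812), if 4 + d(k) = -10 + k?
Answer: -1/84521 ≈ -1.1831e-5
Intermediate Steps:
d(k) = -14 + k (d(k) = -4 + (-10 + k) = -14 + k)
1/(d(305) - 84812) = 1/((-14 + 305) - 84812) = 1/(291 - 84812) = 1/(-84521) = -1/84521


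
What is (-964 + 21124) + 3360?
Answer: 23520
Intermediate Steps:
(-964 + 21124) + 3360 = 20160 + 3360 = 23520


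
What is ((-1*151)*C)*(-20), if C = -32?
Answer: -96640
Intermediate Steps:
((-1*151)*C)*(-20) = (-1*151*(-32))*(-20) = -151*(-32)*(-20) = 4832*(-20) = -96640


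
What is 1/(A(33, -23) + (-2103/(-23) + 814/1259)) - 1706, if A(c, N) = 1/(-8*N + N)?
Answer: -31844082013/18666052 ≈ -1706.0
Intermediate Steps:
A(c, N) = -1/(7*N) (A(c, N) = 1/(-7*N) = -1/(7*N))
1/(A(33, -23) + (-2103/(-23) + 814/1259)) - 1706 = 1/(-⅐/(-23) + (-2103/(-23) + 814/1259)) - 1706 = 1/(-⅐*(-1/23) + (-2103*(-1/23) + 814*(1/1259))) - 1706 = 1/(1/161 + (2103/23 + 814/1259)) - 1706 = 1/(1/161 + 2666399/28957) - 1706 = 1/(18666052/202699) - 1706 = 202699/18666052 - 1706 = -31844082013/18666052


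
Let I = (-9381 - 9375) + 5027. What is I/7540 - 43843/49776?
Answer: -14911043/5519280 ≈ -2.7016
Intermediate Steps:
I = -13729 (I = -18756 + 5027 = -13729)
I/7540 - 43843/49776 = -13729/7540 - 43843/49776 = -13729*1/7540 - 43843*1/49776 = -13729/7540 - 2579/2928 = -14911043/5519280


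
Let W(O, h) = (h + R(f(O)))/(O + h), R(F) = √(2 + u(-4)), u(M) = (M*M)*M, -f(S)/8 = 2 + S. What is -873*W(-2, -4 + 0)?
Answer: -582 + 291*I*√62/2 ≈ -582.0 + 1145.7*I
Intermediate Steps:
f(S) = -16 - 8*S (f(S) = -8*(2 + S) = -16 - 8*S)
u(M) = M³ (u(M) = M²*M = M³)
R(F) = I*√62 (R(F) = √(2 + (-4)³) = √(2 - 64) = √(-62) = I*√62)
W(O, h) = (h + I*√62)/(O + h)
-873*W(-2, -4 + 0) = -873*((-4 + 0) + I*√62)/(-2 + (-4 + 0)) = -873*(-4 + I*√62)/(-2 - 4) = -873*(-4 + I*√62)/(-6) = -(-291)*(-4 + I*√62)/2 = -873*(⅔ - I*√62/6) = -582 + 291*I*√62/2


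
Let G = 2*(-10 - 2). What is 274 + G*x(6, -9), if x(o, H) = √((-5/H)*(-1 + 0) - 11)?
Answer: 274 - 16*I*√26 ≈ 274.0 - 81.584*I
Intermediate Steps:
G = -24 (G = 2*(-12) = -24)
x(o, H) = √(-11 + 5/H) (x(o, H) = √(-5/H*(-1) - 11) = √(5/H - 11) = √(-11 + 5/H))
274 + G*x(6, -9) = 274 - 24*√(-11 + 5/(-9)) = 274 - 24*√(-11 + 5*(-⅑)) = 274 - 24*√(-11 - 5/9) = 274 - 16*I*√26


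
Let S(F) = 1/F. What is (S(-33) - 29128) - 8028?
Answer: -1226149/33 ≈ -37156.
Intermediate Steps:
(S(-33) - 29128) - 8028 = (1/(-33) - 29128) - 8028 = (-1/33 - 29128) - 8028 = -961225/33 - 8028 = -1226149/33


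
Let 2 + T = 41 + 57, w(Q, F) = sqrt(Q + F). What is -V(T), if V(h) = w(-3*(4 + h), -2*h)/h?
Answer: -I*sqrt(123)/48 ≈ -0.23105*I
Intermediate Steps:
w(Q, F) = sqrt(F + Q)
T = 96 (T = -2 + (41 + 57) = -2 + 98 = 96)
V(h) = sqrt(-12 - 5*h)/h (V(h) = sqrt(-2*h - 3*(4 + h))/h = sqrt(-2*h + (-12 - 3*h))/h = sqrt(-12 - 5*h)/h)
-V(T) = -sqrt(-12 - 5*96)/96 = -sqrt(-12 - 480)/96 = -sqrt(-492)/96 = -2*I*sqrt(123)/96 = -I*sqrt(123)/48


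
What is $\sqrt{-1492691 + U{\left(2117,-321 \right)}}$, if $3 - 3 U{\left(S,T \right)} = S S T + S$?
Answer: $\frac{\sqrt{4302425946}}{3} \approx 21864.0$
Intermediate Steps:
$U{\left(S,T \right)} = 1 - \frac{S}{3} - \frac{T S^{2}}{3}$ ($U{\left(S,T \right)} = 1 - \frac{S S T + S}{3} = 1 - \frac{S^{2} T + S}{3} = 1 - \frac{T S^{2} + S}{3} = 1 - \frac{S + T S^{2}}{3} = 1 - \left(\frac{S}{3} + \frac{T S^{2}}{3}\right) = 1 - \frac{S}{3} - \frac{T S^{2}}{3}$)
$\sqrt{-1492691 + U{\left(2117,-321 \right)}} = \sqrt{-1492691 - \left(\frac{2114}{3} - 479540723\right)} = \sqrt{-1492691 + \left(1 - \frac{2117}{3} + 479540723\right)} = \sqrt{-1492691 + \frac{1438620055}{3}} = \sqrt{\frac{1434141982}{3}} = \frac{\sqrt{4302425946}}{3}$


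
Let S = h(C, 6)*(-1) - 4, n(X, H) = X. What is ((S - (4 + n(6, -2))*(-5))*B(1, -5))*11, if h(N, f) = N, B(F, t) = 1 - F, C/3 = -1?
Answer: 0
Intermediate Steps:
C = -3 (C = 3*(-1) = -3)
S = -1 (S = -3*(-1) - 4 = 3 - 4 = -1)
((S - (4 + n(6, -2))*(-5))*B(1, -5))*11 = ((-1 - (4 + 6)*(-5))*(1 - 1*1))*11 = ((-1 - 10*(-5))*(1 - 1))*11 = ((-1 - 1*(-50))*0)*11 = ((-1 + 50)*0)*11 = (49*0)*11 = 0*11 = 0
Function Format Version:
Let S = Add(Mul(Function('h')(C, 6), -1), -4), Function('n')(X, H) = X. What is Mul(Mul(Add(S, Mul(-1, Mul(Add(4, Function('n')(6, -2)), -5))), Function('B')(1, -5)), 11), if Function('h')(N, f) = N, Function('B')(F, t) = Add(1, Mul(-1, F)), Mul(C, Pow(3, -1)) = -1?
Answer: 0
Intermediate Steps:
C = -3 (C = Mul(3, -1) = -3)
S = -1 (S = Add(Mul(-3, -1), -4) = Add(3, -4) = -1)
Mul(Mul(Add(S, Mul(-1, Mul(Add(4, Function('n')(6, -2)), -5))), Function('B')(1, -5)), 11) = Mul(Mul(Add(-1, Mul(-1, Mul(Add(4, 6), -5))), Add(1, Mul(-1, 1))), 11) = Mul(Mul(Add(-1, Mul(-1, Mul(10, -5))), Add(1, -1)), 11) = Mul(Mul(Add(-1, Mul(-1, -50)), 0), 11) = Mul(Mul(Add(-1, 50), 0), 11) = Mul(Mul(49, 0), 11) = Mul(0, 11) = 0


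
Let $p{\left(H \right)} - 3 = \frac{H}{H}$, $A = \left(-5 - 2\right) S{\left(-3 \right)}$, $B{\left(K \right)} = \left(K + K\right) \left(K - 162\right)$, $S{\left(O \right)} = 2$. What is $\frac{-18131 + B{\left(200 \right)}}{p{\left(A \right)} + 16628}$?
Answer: $- \frac{977}{5544} \approx -0.17623$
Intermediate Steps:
$B{\left(K \right)} = 2 K \left(-162 + K\right)$
$A = -14$ ($A = \left(-5 - 2\right) 2 = \left(-7\right) 2 = -14$)
$p{\left(H \right)} = 4$ ($p{\left(H \right)} = 3 + \frac{H}{H} = 3 + 1 = 4$)
$\frac{-18131 + B{\left(200 \right)}}{p{\left(A \right)} + 16628} = \frac{-18131 + 2 \cdot 200 \left(-162 + 200\right)}{4 + 16628} = \frac{-18131 + 2 \cdot 200 \cdot 38}{16632} = \left(-18131 + 15200\right) \frac{1}{16632} = \left(-2931\right) \frac{1}{16632} = - \frac{977}{5544}$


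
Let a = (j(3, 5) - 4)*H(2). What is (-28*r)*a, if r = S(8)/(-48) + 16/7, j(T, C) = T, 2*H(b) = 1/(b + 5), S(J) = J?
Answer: 89/21 ≈ 4.2381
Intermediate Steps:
H(b) = 1/(2*(5 + b)) (H(b) = 1/(2*(b + 5)) = 1/(2*(5 + b)))
a = -1/14 (a = (3 - 4)*(1/(2*(5 + 2))) = -1/(2*7) = -1*1/14 = -1/14 ≈ -0.071429)
r = 89/42 (r = 8/(-48) + 16/7 = 8*(-1/48) + 16*(1/7) = -1/6 + 16/7 = 89/42 ≈ 2.1190)
(-28*r)*a = -28*89/42*(-1/14) = -178/3*(-1/14) = 89/21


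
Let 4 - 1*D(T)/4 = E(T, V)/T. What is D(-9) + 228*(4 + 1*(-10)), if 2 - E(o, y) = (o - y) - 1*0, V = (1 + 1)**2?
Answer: -4036/3 ≈ -1345.3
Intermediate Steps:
V = 4 (V = 2**2 = 4)
E(o, y) = 2 + y - o (E(o, y) = 2 - ((o - y) - 1*0) = 2 - ((o - y) + 0) = 2 - (o - y) = 2 + (y - o) = 2 + y - o)
D(T) = 16 - 4*(6 - T)/T (D(T) = 16 - 4*(2 + 4 - T)/T = 16 - 4*(6 - T)/T)
D(-9) + 228*(4 + 1*(-10)) = (20 - 24/(-9)) + 228*(4 + 1*(-10)) = (20 - 24*(-1/9)) + 228*(4 - 10) = (20 + 8/3) + 228*(-6) = 68/3 - 1368 = -4036/3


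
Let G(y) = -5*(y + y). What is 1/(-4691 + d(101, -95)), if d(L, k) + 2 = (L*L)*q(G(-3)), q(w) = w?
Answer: 1/301337 ≈ 3.3185e-6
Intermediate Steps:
G(y) = -10*y
d(L, k) = -2 + 30*L² (d(L, k) = -2 + (L*L)*(-10*(-3)) = -2 + L²*30 = -2 + 30*L²)
1/(-4691 + d(101, -95)) = 1/(-4691 + (-2 + 30*101²)) = 1/(-4691 + (-2 + 30*10201)) = 1/(-4691 + (-2 + 306030)) = 1/(-4691 + 306028) = 1/301337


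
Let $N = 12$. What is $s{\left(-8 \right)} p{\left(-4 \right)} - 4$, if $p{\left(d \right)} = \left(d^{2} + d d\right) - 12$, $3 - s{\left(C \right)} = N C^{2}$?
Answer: $-15304$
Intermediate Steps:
$s{\left(C \right)} = 3 - 12 C^{2}$
$p{\left(d \right)} = -12 + 2 d^{2}$ ($p{\left(d \right)} = \left(d^{2} + d^{2}\right) - 12 = 2 d^{2} - 12 = -12 + 2 d^{2}$)
$s{\left(-8 \right)} p{\left(-4 \right)} - 4 = \left(3 - 12 \left(-8\right)^{2}\right) \left(-12 + 2 \left(-4\right)^{2}\right) - 4 = \left(3 - 768\right) \left(-12 + 2 \cdot 16\right) - 4 = \left(3 - 768\right) \left(-12 + 32\right) - 4 = \left(-765\right) 20 - 4 = -15300 - 4 = -15304$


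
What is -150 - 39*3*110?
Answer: -13020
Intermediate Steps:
-150 - 39*3*110 = -150 - 117*110 = -150 - 12870 = -13020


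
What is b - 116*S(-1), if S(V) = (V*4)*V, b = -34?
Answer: -498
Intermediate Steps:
S(V) = 4*V**2 (S(V) = (4*V)*V = 4*V**2)
b - 116*S(-1) = -34 - 464*(-1)**2 = -34 - 464 = -498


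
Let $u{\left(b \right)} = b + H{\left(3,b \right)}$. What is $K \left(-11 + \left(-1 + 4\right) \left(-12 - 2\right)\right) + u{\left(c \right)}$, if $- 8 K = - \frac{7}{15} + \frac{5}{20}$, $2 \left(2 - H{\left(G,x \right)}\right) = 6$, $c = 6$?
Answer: $\frac{1711}{480} \approx 3.5646$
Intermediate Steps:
$H{\left(G,x \right)} = -1$ ($H{\left(G,x \right)} = 2 - 3 = -1$)
$u{\left(b \right)} = -1 + b$ ($u{\left(b \right)} = b - 1 = -1 + b$)
$K = \frac{13}{480}$ ($K = - \frac{- \frac{7}{15} + \frac{5}{20}}{8} = - \frac{\left(-7\right) \frac{1}{15} + 5 \cdot \frac{1}{20}}{8} = - \frac{- \frac{7}{15} + \frac{1}{4}}{8} = \left(- \frac{1}{8}\right) \left(- \frac{13}{60}\right) = \frac{13}{480} \approx 0.027083$)
$K \left(-11 + \left(-1 + 4\right) \left(-12 - 2\right)\right) + u{\left(c \right)} = \frac{13 \left(-11 + \left(-1 + 4\right) \left(-12 - 2\right)\right)}{480} + \left(-1 + 6\right) = \frac{13 \left(-11 + 3 \left(-14\right)\right)}{480} + 5 = \frac{13 \left(-11 - 42\right)}{480} + 5 = \frac{13}{480} \left(-53\right) + 5 = - \frac{689}{480} + 5 = \frac{1711}{480}$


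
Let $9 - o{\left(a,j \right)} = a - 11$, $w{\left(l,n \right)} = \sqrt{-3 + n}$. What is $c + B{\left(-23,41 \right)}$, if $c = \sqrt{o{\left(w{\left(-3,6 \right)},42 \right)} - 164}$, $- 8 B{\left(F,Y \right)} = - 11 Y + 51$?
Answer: $50 + \sqrt{-144 - \sqrt{3}} \approx 50.0 + 12.072 i$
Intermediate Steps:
$B{\left(F,Y \right)} = - \frac{51}{8} + \frac{11 Y}{8}$ ($B{\left(F,Y \right)} = - \frac{- 11 Y + 51}{8} = - \frac{51 - 11 Y}{8} = - \frac{51}{8} + \frac{11 Y}{8}$)
$o{\left(a,j \right)} = 20 - a$ ($o{\left(a,j \right)} = 9 - \left(a - 11\right) = 9 - \left(-11 + a\right) = 20 - a$)
$c = \sqrt{-144 - \sqrt{3}}$ ($c = \sqrt{\left(20 - \sqrt{-3 + 6}\right) - 164} = \sqrt{\left(20 - \sqrt{3}\right) - 164} = \sqrt{-144 - \sqrt{3}} \approx 12.072 i$)
$c + B{\left(-23,41 \right)} = \sqrt{-144 - \sqrt{3}} + \left(- \frac{51}{8} + \frac{11}{8} \cdot 41\right) = \sqrt{-144 - \sqrt{3}} + \left(- \frac{51}{8} + \frac{451}{8}\right) = \sqrt{-144 - \sqrt{3}} + 50 = 50 + \sqrt{-144 - \sqrt{3}}$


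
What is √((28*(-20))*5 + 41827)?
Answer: √39027 ≈ 197.55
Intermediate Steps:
√((28*(-20))*5 + 41827) = √(-560*5 + 41827) = √(-2800 + 41827) = √39027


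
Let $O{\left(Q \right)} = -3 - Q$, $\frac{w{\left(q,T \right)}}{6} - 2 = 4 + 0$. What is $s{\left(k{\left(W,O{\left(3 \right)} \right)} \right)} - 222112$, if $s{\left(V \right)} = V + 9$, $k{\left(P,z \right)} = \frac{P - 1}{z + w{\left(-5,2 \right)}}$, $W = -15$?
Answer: $- \frac{3331553}{15} \approx -2.221 \cdot 10^{5}$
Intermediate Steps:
$w{\left(q,T \right)} = 36$ ($w{\left(q,T \right)} = 12 + 6 \left(4 + 0\right) = 12 + 6 \cdot 4 = 12 + 24 = 36$)
$k{\left(P,z \right)} = \frac{-1 + P}{36 + z}$ ($k{\left(P,z \right)} = \frac{P - 1}{z + 36} = \frac{-1 + P}{36 + z}$)
$s{\left(V \right)} = 9 + V$
$s{\left(k{\left(W,O{\left(3 \right)} \right)} \right)} - 222112 = \left(9 + \frac{-1 - 15}{36 - 6}\right) - 222112 = \left(9 + \frac{1}{36 - 6} \left(-16\right)\right) - 222112 = \left(9 + \frac{1}{30} \left(-16\right)\right) - 222112 = \left(9 - \frac{8}{15}\right) - 222112 = \frac{127}{15} - 222112 = - \frac{3331553}{15}$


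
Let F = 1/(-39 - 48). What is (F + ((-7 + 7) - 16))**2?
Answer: 1940449/7569 ≈ 256.37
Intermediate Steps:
F = -1/87 (F = 1/(-87) = -1/87 ≈ -0.011494)
(F + ((-7 + 7) - 16))**2 = (-1/87 + ((-7 + 7) - 16))**2 = (-1/87 + (0 - 16))**2 = (-1/87 - 16)**2 = (-1393/87)**2 = 1940449/7569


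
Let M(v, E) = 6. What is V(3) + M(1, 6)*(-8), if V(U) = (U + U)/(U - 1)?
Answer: -45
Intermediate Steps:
V(U) = 2*U/(-1 + U) (V(U) = (2*U)/(-1 + U) = 2*U/(-1 + U))
V(3) + M(1, 6)*(-8) = 2*3/(-1 + 3) + 6*(-8) = 2*3/2 - 48 = 2*3*(½) - 48 = 3 - 48 = -45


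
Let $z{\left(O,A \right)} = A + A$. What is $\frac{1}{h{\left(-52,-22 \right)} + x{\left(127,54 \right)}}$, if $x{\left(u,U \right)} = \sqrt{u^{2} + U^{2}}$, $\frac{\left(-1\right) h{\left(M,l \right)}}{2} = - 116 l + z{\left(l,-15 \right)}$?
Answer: $- \frac{388}{1955607} - \frac{\sqrt{19045}}{25422891} \approx -0.00020383$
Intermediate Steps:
$z{\left(O,A \right)} = 2 A$
$h{\left(M,l \right)} = 60 + 232 l$ ($h{\left(M,l \right)} = - 2 \left(- 116 l + 2 \left(-15\right)\right) = - 2 \left(- 116 l - 30\right) = - 2 \left(-30 - 116 l\right) = 60 + 232 l$)
$x{\left(u,U \right)} = \sqrt{U^{2} + u^{2}}$
$\frac{1}{h{\left(-52,-22 \right)} + x{\left(127,54 \right)}} = \frac{1}{\left(60 + 232 \left(-22\right)\right) + \sqrt{54^{2} + 127^{2}}} = \frac{1}{\left(60 - 5104\right) + \sqrt{2916 + 16129}} = \frac{1}{-5044 + \sqrt{19045}}$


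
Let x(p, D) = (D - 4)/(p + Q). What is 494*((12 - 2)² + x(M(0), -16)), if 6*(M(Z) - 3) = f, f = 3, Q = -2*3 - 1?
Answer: 365560/7 ≈ 52223.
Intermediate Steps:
Q = -7 (Q = -6 - 1 = -7)
M(Z) = 7/2 (M(Z) = 3 + (⅙)*3 = 3 + ½ = 7/2)
x(p, D) = (-4 + D)/(-7 + p) (x(p, D) = (D - 4)/(p - 7) = (-4 + D)/(-7 + p))
494*((12 - 2)² + x(M(0), -16)) = 494*((12 - 2)² + (-4 - 16)/(-7 + 7/2)) = 494*(10² - 20/(-7/2)) = 494*(100 - 2/7*(-20)) = 494*(100 + 40/7) = 494*(740/7) = 365560/7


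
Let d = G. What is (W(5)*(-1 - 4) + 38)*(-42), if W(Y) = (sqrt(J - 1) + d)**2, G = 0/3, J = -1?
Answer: -2016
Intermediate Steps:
G = 0 (G = 0*(1/3) = 0)
d = 0
W(Y) = -2 (W(Y) = (sqrt(-1 - 1) + 0)**2 = (sqrt(-2) + 0)**2 = (I*sqrt(2) + 0)**2 = (I*sqrt(2))**2 = -2)
(W(5)*(-1 - 4) + 38)*(-42) = (-2*(-1 - 4) + 38)*(-42) = (-2*(-5) + 38)*(-42) = (10 + 38)*(-42) = 48*(-42) = -2016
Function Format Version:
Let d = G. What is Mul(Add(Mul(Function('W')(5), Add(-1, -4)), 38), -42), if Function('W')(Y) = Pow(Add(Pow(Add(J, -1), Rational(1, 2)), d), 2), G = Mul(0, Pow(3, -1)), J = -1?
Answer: -2016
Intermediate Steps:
G = 0 (G = Mul(0, Rational(1, 3)) = 0)
d = 0
Function('W')(Y) = -2 (Function('W')(Y) = Pow(Add(Pow(Add(-1, -1), Rational(1, 2)), 0), 2) = Pow(Add(Pow(-2, Rational(1, 2)), 0), 2) = Pow(Add(Mul(I, Pow(2, Rational(1, 2))), 0), 2) = Pow(Mul(I, Pow(2, Rational(1, 2))), 2) = -2)
Mul(Add(Mul(Function('W')(5), Add(-1, -4)), 38), -42) = Mul(Add(Mul(-2, Add(-1, -4)), 38), -42) = Mul(Add(Mul(-2, -5), 38), -42) = Mul(Add(10, 38), -42) = Mul(48, -42) = -2016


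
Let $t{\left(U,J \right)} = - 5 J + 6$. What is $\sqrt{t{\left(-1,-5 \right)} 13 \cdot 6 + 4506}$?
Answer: $2 \sqrt{1731} \approx 83.211$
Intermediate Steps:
$t{\left(U,J \right)} = 6 - 5 J$
$\sqrt{t{\left(-1,-5 \right)} 13 \cdot 6 + 4506} = \sqrt{\left(6 - -25\right) 13 \cdot 6 + 4506} = \sqrt{\left(6 + 25\right) 13 \cdot 6 + 4506} = \sqrt{31 \cdot 13 \cdot 6 + 4506} = \sqrt{403 \cdot 6 + 4506} = \sqrt{2418 + 4506} = \sqrt{6924} = 2 \sqrt{1731}$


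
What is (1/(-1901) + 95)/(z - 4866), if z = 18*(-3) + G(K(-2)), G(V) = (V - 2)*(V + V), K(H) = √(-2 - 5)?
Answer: 90297*I/(1901*(-2467*I + 2*√7)) ≈ -0.019254 + 4.1298e-5*I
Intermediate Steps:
K(H) = I*√7 (K(H) = √(-7) = I*√7)
G(V) = 2*V*(-2 + V) (G(V) = (-2 + V)*(2*V) = 2*V*(-2 + V))
z = -54 + 2*I*√7*(-2 + I*√7) (z = 18*(-3) + 2*(I*√7)*(-2 + I*√7) = -54 + 2*I*√7*(-2 + I*√7) ≈ -68.0 - 10.583*I)
(1/(-1901) + 95)/(z - 4866) = (1/(-1901) + 95)/((-68 - 4*I*√7) - 4866) = (-1/1901 + 95)/(-4934 - 4*I*√7) = 180594/(1901*(-4934 - 4*I*√7))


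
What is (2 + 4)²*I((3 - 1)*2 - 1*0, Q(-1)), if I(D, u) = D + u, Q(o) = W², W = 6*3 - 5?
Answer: 6228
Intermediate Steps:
W = 13 (W = 18 - 5 = 13)
Q(o) = 169 (Q(o) = 13² = 169)
(2 + 4)²*I((3 - 1)*2 - 1*0, Q(-1)) = (2 + 4)²*(((3 - 1)*2 - 1*0) + 169) = 6²*((2*2 + 0) + 169) = 36*((4 + 0) + 169) = 36*(4 + 169) = 36*173 = 6228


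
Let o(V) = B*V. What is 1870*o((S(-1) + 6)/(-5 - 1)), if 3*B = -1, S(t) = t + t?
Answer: 3740/9 ≈ 415.56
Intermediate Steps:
S(t) = 2*t
B = -⅓ (B = (⅓)*(-1) = -⅓ ≈ -0.33333)
o(V) = -V/3
1870*o((S(-1) + 6)/(-5 - 1)) = 1870*(-(2*(-1) + 6)/(3*(-5 - 1))) = 1870*(-(-2 + 6)/(3*(-6))) = 1870*(-4*(-1)/(3*6)) = 1870*(-⅓*(-⅔)) = 1870*(2/9) = 3740/9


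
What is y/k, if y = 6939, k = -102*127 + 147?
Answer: -771/1423 ≈ -0.54181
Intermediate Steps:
k = -12807 (k = -12954 + 147 = -12807)
y/k = 6939/(-12807) = 6939*(-1/12807) = -771/1423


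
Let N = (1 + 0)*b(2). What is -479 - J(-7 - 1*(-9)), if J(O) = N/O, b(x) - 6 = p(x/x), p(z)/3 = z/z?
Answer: -967/2 ≈ -483.50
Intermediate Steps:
p(z) = 3 (p(z) = 3*(z/z) = 3*1 = 3)
b(x) = 9 (b(x) = 6 + 3 = 9)
N = 9 (N = (1 + 0)*9 = 1*9 = 9)
J(O) = 9/O
-479 - J(-7 - 1*(-9)) = -479 - 9/(-7 - 1*(-9)) = -479 - 9/(-7 + 9) = -479 - 9/2 = -967/2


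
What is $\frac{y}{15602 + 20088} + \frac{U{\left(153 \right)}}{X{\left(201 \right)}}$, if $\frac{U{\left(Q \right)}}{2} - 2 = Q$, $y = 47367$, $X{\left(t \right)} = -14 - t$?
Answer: $- \frac{4093}{35690} \approx -0.11468$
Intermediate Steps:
$U{\left(Q \right)} = 4 + 2 Q$
$\frac{y}{15602 + 20088} + \frac{U{\left(153 \right)}}{X{\left(201 \right)}} = \frac{47367}{15602 + 20088} + \frac{4 + 2 \cdot 153}{-14 - 201} = \frac{47367}{35690} + \frac{4 + 306}{-14 - 201} = 47367 \cdot \frac{1}{35690} + \frac{310}{-215} = \frac{47367}{35690} + 310 \left(- \frac{1}{215}\right) = \frac{47367}{35690} - \frac{62}{43} = - \frac{4093}{35690}$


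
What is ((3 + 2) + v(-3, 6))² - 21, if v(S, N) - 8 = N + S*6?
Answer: -20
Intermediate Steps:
v(S, N) = 8 + N + 6*S (v(S, N) = 8 + (N + S*6) = 8 + (N + 6*S) = 8 + N + 6*S)
((3 + 2) + v(-3, 6))² - 21 = ((3 + 2) + (8 + 6 + 6*(-3)))² - 21 = (5 + (8 + 6 - 18))² - 21 = (5 - 4)² - 21 = 1² - 21 = 1 - 21 = -20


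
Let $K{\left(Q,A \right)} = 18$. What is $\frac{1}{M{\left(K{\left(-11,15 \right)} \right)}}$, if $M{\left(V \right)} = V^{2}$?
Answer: $\frac{1}{324} \approx 0.0030864$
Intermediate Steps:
$\frac{1}{M{\left(K{\left(-11,15 \right)} \right)}} = \frac{1}{18^{2}} = \frac{1}{324}$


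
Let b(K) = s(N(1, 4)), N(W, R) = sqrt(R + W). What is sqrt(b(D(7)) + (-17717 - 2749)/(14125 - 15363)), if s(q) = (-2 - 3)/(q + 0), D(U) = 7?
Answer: sqrt(6334227 - 383161*sqrt(5))/619 ≈ 3.7809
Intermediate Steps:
s(q) = -5/q
b(K) = -sqrt(5) (b(K) = -5/sqrt(4 + 1) = -5*sqrt(5)/5 = -sqrt(5))
sqrt(b(D(7)) + (-17717 - 2749)/(14125 - 15363)) = sqrt(-sqrt(5) + (-17717 - 2749)/(14125 - 15363)) = sqrt(-sqrt(5) - 20466/(-1238)) = sqrt(-sqrt(5) - 20466*(-1/1238)) = sqrt(-sqrt(5) + 10233/619) = sqrt(10233/619 - sqrt(5))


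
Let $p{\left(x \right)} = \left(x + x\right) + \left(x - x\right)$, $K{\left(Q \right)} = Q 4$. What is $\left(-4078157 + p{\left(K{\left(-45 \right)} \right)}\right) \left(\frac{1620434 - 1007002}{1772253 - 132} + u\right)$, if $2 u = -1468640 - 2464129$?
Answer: $\frac{28424576996077727645}{3544242} \approx 8.0199 \cdot 10^{12}$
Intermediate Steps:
$u = - \frac{3932769}{2}$ ($u = \frac{-1468640 - 2464129}{2} = \frac{1}{2} \left(-3932769\right) = - \frac{3932769}{2} \approx -1.9664 \cdot 10^{6}$)
$K{\left(Q \right)} = 4 Q$
$p{\left(x \right)} = 2 x$ ($p{\left(x \right)} = 2 x + 0 = 2 x$)
$\left(-4078157 + p{\left(K{\left(-45 \right)} \right)}\right) \left(\frac{1620434 - 1007002}{1772253 - 132} + u\right) = \left(-4078157 + 2 \cdot 4 \left(-45\right)\right) \left(\frac{1620434 - 1007002}{1772253 - 132} - \frac{3932769}{2}\right) = \left(-4078157 + 2 \left(-180\right)\right) \left(\frac{613432}{1772121} - \frac{3932769}{2}\right) = \left(-4078157 - 360\right) \left(613432 \cdot \frac{1}{1772121} - \frac{3932769}{2}\right) = - 4078517 \left(\frac{613432}{1772121} - \frac{3932769}{2}\right) = \left(-4078517\right) \left(- \frac{6969341306185}{3544242}\right) = \frac{28424576996077727645}{3544242}$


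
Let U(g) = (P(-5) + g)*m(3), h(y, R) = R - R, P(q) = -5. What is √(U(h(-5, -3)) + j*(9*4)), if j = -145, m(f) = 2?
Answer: I*√5230 ≈ 72.319*I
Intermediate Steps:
h(y, R) = 0
U(g) = -10 + 2*g (U(g) = (-5 + g)*2 = -10 + 2*g)
√(U(h(-5, -3)) + j*(9*4)) = √((-10 + 2*0) - 1305*4) = √((-10 + 0) - 145*36) = √(-10 - 5220) = √(-5230) = I*√5230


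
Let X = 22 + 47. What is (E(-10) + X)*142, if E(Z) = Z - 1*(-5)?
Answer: 9088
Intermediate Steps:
E(Z) = 5 + Z (E(Z) = Z + 5 = 5 + Z)
X = 69
(E(-10) + X)*142 = ((5 - 10) + 69)*142 = (-5 + 69)*142 = 64*142 = 9088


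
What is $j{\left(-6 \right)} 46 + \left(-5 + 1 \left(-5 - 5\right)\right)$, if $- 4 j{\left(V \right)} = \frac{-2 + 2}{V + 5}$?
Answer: $-15$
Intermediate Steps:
$j{\left(V \right)} = 0$ ($j{\left(V \right)} = - \frac{\left(-2 + 2\right) \frac{1}{V + 5}}{4} = - \frac{0 \frac{1}{5 + V}}{4} = \left(- \frac{1}{4}\right) 0 = 0$)
$j{\left(-6 \right)} 46 + \left(-5 + 1 \left(-5 - 5\right)\right) = 0 \cdot 46 + \left(-5 + 1 \left(-5 - 5\right)\right) = 0 + \left(-5 + 1 \left(-5 - 5\right)\right) = 0 + \left(-5 + 1 \left(-10\right)\right) = 0 - 15 = -15$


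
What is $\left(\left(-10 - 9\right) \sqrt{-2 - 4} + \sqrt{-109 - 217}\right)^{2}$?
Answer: $-2492 + 76 \sqrt{489} \approx -811.39$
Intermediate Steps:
$\left(\left(-10 - 9\right) \sqrt{-2 - 4} + \sqrt{-109 - 217}\right)^{2} = \left(- 19 \sqrt{-6} + \sqrt{-326}\right)^{2} = \left(- 19 i \sqrt{6} + i \sqrt{326}\right)^{2} = \left(i \sqrt{326} - 19 i \sqrt{6}\right)^{2}$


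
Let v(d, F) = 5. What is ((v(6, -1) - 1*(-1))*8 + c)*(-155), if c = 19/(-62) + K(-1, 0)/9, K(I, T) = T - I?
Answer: -133375/18 ≈ -7409.7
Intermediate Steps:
c = -109/558 (c = 19/(-62) + (0 - 1*(-1))/9 = 19*(-1/62) + (0 + 1)*(1/9) = -19/62 + 1*(1/9) = -19/62 + 1/9 = -109/558 ≈ -0.19534)
((v(6, -1) - 1*(-1))*8 + c)*(-155) = ((5 - 1*(-1))*8 - 109/558)*(-155) = ((5 + 1)*8 - 109/558)*(-155) = (6*8 - 109/558)*(-155) = (48 - 109/558)*(-155) = (26675/558)*(-155) = -133375/18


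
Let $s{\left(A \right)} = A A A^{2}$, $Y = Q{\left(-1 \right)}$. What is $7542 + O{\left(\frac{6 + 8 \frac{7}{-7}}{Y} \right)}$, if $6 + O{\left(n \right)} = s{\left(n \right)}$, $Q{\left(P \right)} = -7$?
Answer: $\frac{18093952}{2401} \approx 7536.0$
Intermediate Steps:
$Y = -7$
$s{\left(A \right)} = A^{4}$ ($s{\left(A \right)} = A^{2} A^{2} = A^{4}$)
$O{\left(n \right)} = -6 + n^{4}$
$7542 + O{\left(\frac{6 + 8 \frac{7}{-7}}{Y} \right)} = 7542 - \left(6 - \left(\frac{6 + 8 \frac{7}{-7}}{-7}\right)^{4}\right) = 7542 - \left(6 - \left(\left(6 + 8 \cdot 7 \left(- \frac{1}{7}\right)\right) \left(- \frac{1}{7}\right)\right)^{4}\right) = 7542 - \left(6 - \left(\left(6 + 8 \left(-1\right)\right) \left(- \frac{1}{7}\right)\right)^{4}\right) = 7542 - \left(6 - \left(\left(6 - 8\right) \left(- \frac{1}{7}\right)\right)^{4}\right) = 7542 - \left(6 - \left(\left(-2\right) \left(- \frac{1}{7}\right)\right)^{4}\right) = 7542 - \left(6 - \left(\frac{2}{7}\right)^{4}\right) = 7542 + \left(-6 + \frac{16}{2401}\right) = 7542 - \frac{14390}{2401} = \frac{18093952}{2401}$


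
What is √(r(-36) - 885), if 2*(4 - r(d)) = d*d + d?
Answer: I*√1511 ≈ 38.872*I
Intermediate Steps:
r(d) = 4 - d/2 - d²/2 (r(d) = 4 - (d*d + d)/2 = 4 - (d² + d)/2 = 4 - (d + d²)/2 = 4 + (-d/2 - d²/2) = 4 - d/2 - d²/2)
√(r(-36) - 885) = √((4 - ½*(-36) - ½*(-36)²) - 885) = √((4 + 18 - ½*1296) - 885) = √((4 + 18 - 648) - 885) = √(-626 - 885) = √(-1511) = I*√1511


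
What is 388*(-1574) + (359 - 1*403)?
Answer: -610756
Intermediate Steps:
388*(-1574) + (359 - 1*403) = -610712 + (359 - 403) = -610712 - 44 = -610756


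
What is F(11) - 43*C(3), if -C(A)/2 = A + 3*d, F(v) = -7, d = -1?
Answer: -7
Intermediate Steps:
C(A) = 6 - 2*A (C(A) = -2*(A + 3*(-1)) = -2*(A - 3) = -2*(-3 + A) = 6 - 2*A)
F(11) - 43*C(3) = -7 - 43*(6 - 2*3) = -7 - 43*(6 - 6) = -7 - 43*0 = -7 + 0 = -7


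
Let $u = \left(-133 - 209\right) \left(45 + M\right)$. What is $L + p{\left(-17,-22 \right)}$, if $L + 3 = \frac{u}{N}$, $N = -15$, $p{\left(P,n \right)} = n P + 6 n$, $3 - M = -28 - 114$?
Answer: $4571$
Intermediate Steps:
$M = 145$ ($M = 3 - \left(-28 - 114\right) = 3 - -142 = 3 + 142 = 145$)
$p{\left(P,n \right)} = 6 n + P n$ ($p{\left(P,n \right)} = P n + 6 n = 6 n + P n$)
$u = -64980$ ($u = \left(-133 - 209\right) \left(45 + 145\right) = \left(-342\right) 190 = -64980$)
$L = 4329$ ($L = -3 - \frac{64980}{-15} = -3 - -4332 = -3 + 4332 = 4329$)
$L + p{\left(-17,-22 \right)} = 4329 - 22 \left(6 - 17\right) = 4329 - -242 = 4329 + 242 = 4571$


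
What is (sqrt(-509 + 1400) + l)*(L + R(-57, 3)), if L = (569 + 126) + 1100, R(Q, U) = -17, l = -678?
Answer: -1205484 + 16002*sqrt(11) ≈ -1.1524e+6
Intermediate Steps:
L = 1795 (L = 695 + 1100 = 1795)
(sqrt(-509 + 1400) + l)*(L + R(-57, 3)) = (sqrt(-509 + 1400) - 678)*(1795 - 17) = (sqrt(891) - 678)*1778 = (9*sqrt(11) - 678)*1778 = (-678 + 9*sqrt(11))*1778 = -1205484 + 16002*sqrt(11)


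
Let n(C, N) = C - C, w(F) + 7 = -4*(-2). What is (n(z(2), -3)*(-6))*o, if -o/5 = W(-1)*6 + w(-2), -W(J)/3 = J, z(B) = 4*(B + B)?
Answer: 0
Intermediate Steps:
z(B) = 8*B (z(B) = 4*(2*B) = 8*B)
w(F) = 1 (w(F) = -7 - 4*(-2) = -7 + 8 = 1)
W(J) = -3*J
n(C, N) = 0
o = -95 (o = -5*(-3*(-1)*6 + 1) = -5*(3*6 + 1) = -5*(18 + 1) = -5*19 = -95)
(n(z(2), -3)*(-6))*o = (0*(-6))*(-95) = 0*(-95) = 0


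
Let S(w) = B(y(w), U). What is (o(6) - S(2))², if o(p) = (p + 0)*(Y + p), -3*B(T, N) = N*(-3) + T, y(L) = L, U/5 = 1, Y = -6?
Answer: 169/9 ≈ 18.778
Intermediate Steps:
U = 5 (U = 5*1 = 5)
B(T, N) = N - T/3 (B(T, N) = -(N*(-3) + T)/3 = -(-3*N + T)/3 = -(T - 3*N)/3 = N - T/3)
o(p) = p*(-6 + p) (o(p) = (p + 0)*(-6 + p) = p*(-6 + p))
S(w) = 5 - w/3
(o(6) - S(2))² = (6*(-6 + 6) - (5 - ⅓*2))² = (6*0 - (5 - ⅔))² = (0 - 1*13/3)² = (0 - 13/3)² = (-13/3)² = 169/9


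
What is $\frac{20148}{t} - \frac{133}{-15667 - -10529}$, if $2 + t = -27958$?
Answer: $- \frac{297029}{427555} \approx -0.69472$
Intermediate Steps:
$t = -27960$ ($t = -2 - 27958 = -27960$)
$\frac{20148}{t} - \frac{133}{-15667 - -10529} = \frac{20148}{-27960} - \frac{133}{-15667 - -10529} = 20148 \left(- \frac{1}{27960}\right) - \frac{133}{-15667 + 10529} = - \frac{1679}{2330} - \frac{133}{-5138} = - \frac{1679}{2330} - - \frac{19}{734} = - \frac{1679}{2330} + \frac{19}{734} = - \frac{297029}{427555}$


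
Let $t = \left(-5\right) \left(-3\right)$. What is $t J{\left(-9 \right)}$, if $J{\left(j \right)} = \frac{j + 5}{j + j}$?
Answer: $\frac{10}{3} \approx 3.3333$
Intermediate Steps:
$t = 15$
$J{\left(j \right)} = \frac{5 + j}{2 j}$
$t J{\left(-9 \right)} = 15 \frac{5 - 9}{2 \left(-9\right)} = 15 \cdot \frac{1}{2} \left(- \frac{1}{9}\right) \left(-4\right) = 15 \cdot \frac{2}{9} = \frac{10}{3}$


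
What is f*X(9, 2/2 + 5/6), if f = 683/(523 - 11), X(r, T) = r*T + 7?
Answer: 32101/1024 ≈ 31.349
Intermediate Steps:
X(r, T) = 7 + T*r (X(r, T) = T*r + 7 = 7 + T*r)
f = 683/512 ≈ 1.3340
f*X(9, 2/2 + 5/6) = 683*(7 + (2/2 + 5/6)*9)/512 = 683*(7 + (2*(1/2) + 5*(1/6))*9)/512 = 683*(7 + (1 + 5/6)*9)/512 = 683*(7 + (11/6)*9)/512 = 683*(7 + 33/2)/512 = (683/512)*(47/2) = 32101/1024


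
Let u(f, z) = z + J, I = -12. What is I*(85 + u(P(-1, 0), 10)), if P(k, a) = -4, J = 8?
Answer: -1236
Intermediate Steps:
u(f, z) = 8 + z (u(f, z) = z + 8 = 8 + z)
I*(85 + u(P(-1, 0), 10)) = -12*(85 + (8 + 10)) = -12*(85 + 18) = -12*103 = -1236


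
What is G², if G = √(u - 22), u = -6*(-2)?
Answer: -10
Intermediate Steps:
u = 12
G = I*√10 (G = √(12 - 22) = √(-10) = I*√10 ≈ 3.1623*I)
G² = (I*√10)² = -10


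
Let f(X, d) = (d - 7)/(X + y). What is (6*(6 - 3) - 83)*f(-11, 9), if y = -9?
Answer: 13/2 ≈ 6.5000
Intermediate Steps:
f(X, d) = (-7 + d)/(-9 + X) (f(X, d) = (d - 7)/(X - 9) = (-7 + d)/(-9 + X))
(6*(6 - 3) - 83)*f(-11, 9) = (6*(6 - 3) - 83)*((-7 + 9)/(-9 - 11)) = (6*3 - 83)*(2/(-20)) = (18 - 83)*(-1/20*2) = -65*(-1/10) = 13/2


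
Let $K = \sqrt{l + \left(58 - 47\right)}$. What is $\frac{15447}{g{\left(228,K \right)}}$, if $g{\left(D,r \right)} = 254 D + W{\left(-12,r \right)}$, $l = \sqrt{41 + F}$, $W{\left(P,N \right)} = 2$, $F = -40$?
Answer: $\frac{15447}{57914} \approx 0.26672$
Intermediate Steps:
$l = 1$ ($l = \sqrt{41 - 40} = \sqrt{1} = 1$)
$K = 2 \sqrt{3}$ ($K = \sqrt{1 + \left(58 - 47\right)} = \sqrt{1 + 11} = \sqrt{12} = 2 \sqrt{3} \approx 3.4641$)
$g{\left(D,r \right)} = 2 + 254 D$ ($g{\left(D,r \right)} = 254 D + 2 = 2 + 254 D$)
$\frac{15447}{g{\left(228,K \right)}} = \frac{15447}{2 + 254 \cdot 228} = \frac{15447}{2 + 57912} = \frac{15447}{57914}$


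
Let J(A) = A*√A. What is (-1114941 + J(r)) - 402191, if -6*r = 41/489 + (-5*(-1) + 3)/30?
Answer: -1517132 - 857*I*√1396910/71736300 ≈ -1.5171e+6 - 0.01412*I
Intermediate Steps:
r = -857/14670 (r = -(41/489 + (-5*(-1) + 3)/30)/6 = -(41*(1/489) + (5 + 3)*(1/30))/6 = -(41/489 + 8*(1/30))/6 = -(41/489 + 4/15)/6 = -⅙*857/2445 = -857/14670 ≈ -0.058419)
J(A) = A^(3/2)
(-1114941 + J(r)) - 402191 = (-1114941 + (-857/14670)^(3/2)) - 402191 = (-1114941 - 857*I*√1396910/71736300) - 402191 = -1517132 - 857*I*√1396910/71736300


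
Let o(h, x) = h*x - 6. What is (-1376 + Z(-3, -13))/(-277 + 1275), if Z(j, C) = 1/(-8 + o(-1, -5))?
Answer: -12385/8982 ≈ -1.3789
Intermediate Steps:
o(h, x) = -6 + h*x
Z(j, C) = -⅑ (Z(j, C) = 1/(-8 + (-6 - 1*(-5))) = 1/(-8 + (-6 + 5)) = 1/(-8 - 1) = 1/(-9) = -⅑)
(-1376 + Z(-3, -13))/(-277 + 1275) = (-1376 - ⅑)/(-277 + 1275) = -12385/9/998 = -12385/9*1/998 = -12385/8982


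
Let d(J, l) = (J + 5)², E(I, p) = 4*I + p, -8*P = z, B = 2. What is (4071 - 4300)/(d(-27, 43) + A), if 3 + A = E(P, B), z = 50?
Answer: -½ ≈ -0.50000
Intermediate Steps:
P = -25/4 (P = -⅛*50 = -25/4 ≈ -6.2500)
E(I, p) = p + 4*I
A = -26 (A = -3 + (2 + 4*(-25/4)) = -3 + (2 - 25) = -3 - 23 = -26)
d(J, l) = (5 + J)²
(4071 - 4300)/(d(-27, 43) + A) = (4071 - 4300)/((5 - 27)² - 26) = -229/((-22)² - 26) = -229/(484 - 26) = -229/458 = -229*1/458 = -½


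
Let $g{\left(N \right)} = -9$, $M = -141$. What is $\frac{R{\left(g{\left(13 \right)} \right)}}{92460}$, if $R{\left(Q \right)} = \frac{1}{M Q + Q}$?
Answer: $\frac{1}{116499600} \approx 8.5837 \cdot 10^{-9}$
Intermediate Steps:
$R{\left(Q \right)} = - \frac{1}{140 Q}$ ($R{\left(Q \right)} = \frac{1}{- 141 Q + Q} = \frac{1}{\left(-140\right) Q} = - \frac{1}{140 Q}$)
$\frac{R{\left(g{\left(13 \right)} \right)}}{92460} = \frac{\left(- \frac{1}{140}\right) \frac{1}{-9}}{92460} = \left(- \frac{1}{140}\right) \left(- \frac{1}{9}\right) \frac{1}{92460} = \frac{1}{1260} \cdot \frac{1}{92460} = \frac{1}{116499600}$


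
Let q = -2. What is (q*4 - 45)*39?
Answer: -2067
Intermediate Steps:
(q*4 - 45)*39 = (-2*4 - 45)*39 = (-8 - 45)*39 = -53*39 = -2067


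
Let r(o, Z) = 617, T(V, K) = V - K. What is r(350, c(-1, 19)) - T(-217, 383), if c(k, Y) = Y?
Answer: 1217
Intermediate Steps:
r(350, c(-1, 19)) - T(-217, 383) = 617 - (-217 - 1*383) = 617 - (-217 - 383) = 617 - 1*(-600) = 617 + 600 = 1217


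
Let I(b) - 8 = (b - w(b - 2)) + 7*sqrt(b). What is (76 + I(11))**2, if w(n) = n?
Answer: 7935 + 1204*sqrt(11) ≈ 11928.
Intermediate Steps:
I(b) = 10 + 7*sqrt(b) (I(b) = 8 + ((b - (b - 2)) + 7*sqrt(b)) = 8 + ((b - (-2 + b)) + 7*sqrt(b)) = 8 + ((b + (2 - b)) + 7*sqrt(b)) = 8 + (2 + 7*sqrt(b)) = 10 + 7*sqrt(b))
(76 + I(11))**2 = (76 + (10 + 7*sqrt(11)))**2 = (86 + 7*sqrt(11))**2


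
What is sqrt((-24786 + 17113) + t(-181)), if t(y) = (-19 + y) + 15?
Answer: I*sqrt(7858) ≈ 88.645*I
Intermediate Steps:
t(y) = -4 + y
sqrt((-24786 + 17113) + t(-181)) = sqrt((-24786 + 17113) + (-4 - 181)) = sqrt(-7673 - 185) = sqrt(-7858) = I*sqrt(7858)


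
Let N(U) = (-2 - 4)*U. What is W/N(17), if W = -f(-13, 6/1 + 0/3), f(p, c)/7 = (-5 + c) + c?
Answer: 49/102 ≈ 0.48039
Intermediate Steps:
f(p, c) = -35 + 14*c (f(p, c) = 7*((-5 + c) + c) = 7*(-5 + 2*c) = -35 + 14*c)
N(U) = -6*U
W = -49 (W = -(-35 + 14*(6/1 + 0/3)) = -(-35 + 14*(6*1 + 0*(1/3))) = -(-35 + 14*(6 + 0)) = -(-35 + 14*6) = -(-35 + 84) = -1*49 = -49)
W/N(17) = -49/((-6*17)) = -49/(-102) = -49*(-1/102) = 49/102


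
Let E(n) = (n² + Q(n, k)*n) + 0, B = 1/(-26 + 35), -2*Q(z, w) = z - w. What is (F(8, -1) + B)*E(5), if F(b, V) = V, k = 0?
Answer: -100/9 ≈ -11.111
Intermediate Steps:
Q(z, w) = w/2 - z/2 (Q(z, w) = -(z - w)/2 = w/2 - z/2)
B = ⅑ (B = 1/9 = ⅑ ≈ 0.11111)
E(n) = n²/2 (E(n) = (n² + ((½)*0 - n/2)*n) + 0 = (n² + (0 - n/2)*n) + 0 = (n² + (-n/2)*n) + 0 = (n² - n²/2) + 0 = n²/2 + 0 = n²/2)
(F(8, -1) + B)*E(5) = (-1 + ⅑)*((½)*5²) = -4*25/9 = -8/9*25/2 = -100/9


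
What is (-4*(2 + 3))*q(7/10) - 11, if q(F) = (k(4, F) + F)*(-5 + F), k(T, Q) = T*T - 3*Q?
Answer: 6223/5 ≈ 1244.6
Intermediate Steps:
k(T, Q) = T**2 - 3*Q
q(F) = (-5 + F)*(16 - 2*F) (q(F) = ((4**2 - 3*F) + F)*(-5 + F) = ((16 - 3*F) + F)*(-5 + F) = (16 - 2*F)*(-5 + F) = (-5 + F)*(16 - 2*F))
(-4*(2 + 3))*q(7/10) - 11 = (-4*(2 + 3))*(-80 - 2*(7/10)**2 + 26*(7/10)) - 11 = (-4*5)*(-80 - 2*(7*(1/10))**2 + 26*(7*(1/10))) - 11 = -20*(-80 - 2*(7/10)**2 + 26*(7/10)) - 11 = -20*(-80 - 2*49/100 + 91/5) - 11 = -20*(-80 - 49/50 + 91/5) - 11 = -20*(-3139/50) - 11 = 6278/5 - 11 = 6223/5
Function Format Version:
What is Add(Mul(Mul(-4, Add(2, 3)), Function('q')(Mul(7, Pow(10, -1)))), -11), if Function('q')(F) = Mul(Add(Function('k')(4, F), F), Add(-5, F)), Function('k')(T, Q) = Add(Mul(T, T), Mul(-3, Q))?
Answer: Rational(6223, 5) ≈ 1244.6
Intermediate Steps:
Function('k')(T, Q) = Add(Pow(T, 2), Mul(-3, Q))
Function('q')(F) = Mul(Add(-5, F), Add(16, Mul(-2, F))) (Function('q')(F) = Mul(Add(Add(Pow(4, 2), Mul(-3, F)), F), Add(-5, F)) = Mul(Add(Add(16, Mul(-3, F)), F), Add(-5, F)) = Mul(Add(16, Mul(-2, F)), Add(-5, F)) = Mul(Add(-5, F), Add(16, Mul(-2, F))))
Add(Mul(Mul(-4, Add(2, 3)), Function('q')(Mul(7, Pow(10, -1)))), -11) = Add(Mul(Mul(-4, Add(2, 3)), Add(-80, Mul(-2, Pow(Mul(7, Pow(10, -1)), 2)), Mul(26, Mul(7, Pow(10, -1))))), -11) = Add(Mul(Mul(-4, 5), Add(-80, Mul(-2, Pow(Mul(7, Rational(1, 10)), 2)), Mul(26, Mul(7, Rational(1, 10))))), -11) = Add(Mul(-20, Add(-80, Mul(-2, Pow(Rational(7, 10), 2)), Mul(26, Rational(7, 10)))), -11) = Add(Mul(-20, Add(-80, Mul(-2, Rational(49, 100)), Rational(91, 5))), -11) = Add(Mul(-20, Add(-80, Rational(-49, 50), Rational(91, 5))), -11) = Add(Mul(-20, Rational(-3139, 50)), -11) = Add(Rational(6278, 5), -11) = Rational(6223, 5)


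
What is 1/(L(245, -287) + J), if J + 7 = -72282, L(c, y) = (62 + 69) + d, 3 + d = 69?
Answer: -1/72092 ≈ -1.3871e-5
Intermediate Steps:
d = 66 (d = -3 + 69 = 66)
L(c, y) = 197 (L(c, y) = (62 + 69) + 66 = 131 + 66 = 197)
J = -72289 (J = -7 - 72282 = -72289)
1/(L(245, -287) + J) = 1/(197 - 72289) = 1/(-72092) = -1/72092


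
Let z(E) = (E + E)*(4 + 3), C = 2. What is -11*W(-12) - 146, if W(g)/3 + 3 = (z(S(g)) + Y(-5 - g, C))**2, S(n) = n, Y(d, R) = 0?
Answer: -931439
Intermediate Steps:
z(E) = 14*E (z(E) = (2*E)*7 = 14*E)
W(g) = -9 + 588*g**2 (W(g) = -9 + 3*(14*g + 0)**2 = -9 + 3*(14*g)**2 = -9 + 3*(196*g**2) = -9 + 588*g**2)
-11*W(-12) - 146 = -11*(-9 + 588*(-12)**2) - 146 = -11*(-9 + 588*144) - 146 = -11*(-9 + 84672) - 146 = -11*84663 - 146 = -931293 - 146 = -931439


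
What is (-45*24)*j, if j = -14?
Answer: 15120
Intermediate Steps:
(-45*24)*j = -45*24*(-14) = -1080*(-14) = 15120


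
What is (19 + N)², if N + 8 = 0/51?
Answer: 121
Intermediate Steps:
N = -8 (N = -8 + 0/51 = -8 + 0*(1/51) = -8 + 0 = -8)
(19 + N)² = (19 - 8)² = 11² = 121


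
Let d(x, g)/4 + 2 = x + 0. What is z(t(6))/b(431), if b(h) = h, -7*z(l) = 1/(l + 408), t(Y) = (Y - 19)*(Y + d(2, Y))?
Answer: -1/995610 ≈ -1.0044e-6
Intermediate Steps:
d(x, g) = -8 + 4*x (d(x, g) = -8 + 4*(x + 0) = -8 + 4*x)
t(Y) = Y*(-19 + Y) (t(Y) = (Y - 19)*(Y + (-8 + 4*2)) = (-19 + Y)*(Y + (-8 + 8)) = (-19 + Y)*(Y + 0) = (-19 + Y)*Y = Y*(-19 + Y))
z(l) = -1/(7*(408 + l)) (z(l) = -1/(7*(l + 408)) = -1/(7*(408 + l)))
z(t(6))/b(431) = -1/(2856 + 7*(6*(-19 + 6)))/431 = -1/(2856 + 7*(6*(-13)))*(1/431) = -1/(2856 + 7*(-78))*(1/431) = -1/(2856 - 546)*(1/431) = -1/2310*(1/431) = -1*1/2310*(1/431) = -1/2310*1/431 = -1/995610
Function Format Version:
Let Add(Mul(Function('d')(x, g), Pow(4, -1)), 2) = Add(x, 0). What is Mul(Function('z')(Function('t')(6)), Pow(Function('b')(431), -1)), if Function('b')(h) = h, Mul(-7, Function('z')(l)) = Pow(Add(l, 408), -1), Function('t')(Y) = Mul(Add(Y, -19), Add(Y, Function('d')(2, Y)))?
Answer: Rational(-1, 995610) ≈ -1.0044e-6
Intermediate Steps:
Function('d')(x, g) = Add(-8, Mul(4, x)) (Function('d')(x, g) = Add(-8, Mul(4, Add(x, 0))) = Add(-8, Mul(4, x)))
Function('t')(Y) = Mul(Y, Add(-19, Y)) (Function('t')(Y) = Mul(Add(Y, -19), Add(Y, Add(-8, Mul(4, 2)))) = Mul(Add(-19, Y), Add(Y, Add(-8, 8))) = Mul(Add(-19, Y), Add(Y, 0)) = Mul(Add(-19, Y), Y) = Mul(Y, Add(-19, Y)))
Function('z')(l) = Mul(Rational(-1, 7), Pow(Add(408, l), -1)) (Function('z')(l) = Mul(Rational(-1, 7), Pow(Add(l, 408), -1)) = Mul(Rational(-1, 7), Pow(Add(408, l), -1)))
Mul(Function('z')(Function('t')(6)), Pow(Function('b')(431), -1)) = Mul(Mul(-1, Pow(Add(2856, Mul(7, Mul(6, Add(-19, 6)))), -1)), Pow(431, -1)) = Mul(Mul(-1, Pow(Add(2856, Mul(7, Mul(6, -13))), -1)), Rational(1, 431)) = Mul(Mul(-1, Pow(Add(2856, Mul(7, -78)), -1)), Rational(1, 431)) = Mul(Mul(-1, Pow(Add(2856, -546), -1)), Rational(1, 431)) = Mul(Mul(-1, Pow(2310, -1)), Rational(1, 431)) = Mul(Mul(-1, Rational(1, 2310)), Rational(1, 431)) = Mul(Rational(-1, 2310), Rational(1, 431)) = Rational(-1, 995610)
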